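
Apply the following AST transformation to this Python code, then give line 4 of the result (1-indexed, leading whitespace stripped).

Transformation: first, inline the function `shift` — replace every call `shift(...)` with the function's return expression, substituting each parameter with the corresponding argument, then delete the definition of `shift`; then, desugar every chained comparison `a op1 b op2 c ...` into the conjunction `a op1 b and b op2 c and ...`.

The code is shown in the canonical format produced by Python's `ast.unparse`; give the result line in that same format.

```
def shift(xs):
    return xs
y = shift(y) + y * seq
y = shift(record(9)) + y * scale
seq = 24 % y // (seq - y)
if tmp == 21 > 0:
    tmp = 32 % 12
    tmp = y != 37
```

if tmp == 21 and 21 > 0:

Transformed code:
y = y + y * seq
y = record(9) + y * scale
seq = 24 % y // (seq - y)
if tmp == 21 and 21 > 0:
    tmp = 32 % 12
    tmp = y != 37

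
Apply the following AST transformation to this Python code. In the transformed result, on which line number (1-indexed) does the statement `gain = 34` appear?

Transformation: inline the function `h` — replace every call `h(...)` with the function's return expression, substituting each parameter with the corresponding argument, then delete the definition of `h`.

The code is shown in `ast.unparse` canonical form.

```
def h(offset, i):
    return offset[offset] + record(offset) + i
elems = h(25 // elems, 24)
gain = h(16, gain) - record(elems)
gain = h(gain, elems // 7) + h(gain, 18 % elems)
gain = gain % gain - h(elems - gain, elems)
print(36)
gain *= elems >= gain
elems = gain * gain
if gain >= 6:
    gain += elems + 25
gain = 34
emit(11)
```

10

Transformed code:
elems = (25 // elems)[25 // elems] + record(25 // elems) + 24
gain = 16[16] + record(16) + gain - record(elems)
gain = gain[gain] + record(gain) + elems // 7 + (gain[gain] + record(gain) + 18 % elems)
gain = gain % gain - ((elems - gain)[elems - gain] + record(elems - gain) + elems)
print(36)
gain *= elems >= gain
elems = gain * gain
if gain >= 6:
    gain += elems + 25
gain = 34
emit(11)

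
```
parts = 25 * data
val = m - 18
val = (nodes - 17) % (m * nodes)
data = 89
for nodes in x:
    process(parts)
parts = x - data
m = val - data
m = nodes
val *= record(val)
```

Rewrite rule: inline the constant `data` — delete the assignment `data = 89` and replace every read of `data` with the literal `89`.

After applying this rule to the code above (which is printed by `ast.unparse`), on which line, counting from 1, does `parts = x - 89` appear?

6

Transformed code:
parts = 25 * 89
val = m - 18
val = (nodes - 17) % (m * nodes)
for nodes in x:
    process(parts)
parts = x - 89
m = val - 89
m = nodes
val *= record(val)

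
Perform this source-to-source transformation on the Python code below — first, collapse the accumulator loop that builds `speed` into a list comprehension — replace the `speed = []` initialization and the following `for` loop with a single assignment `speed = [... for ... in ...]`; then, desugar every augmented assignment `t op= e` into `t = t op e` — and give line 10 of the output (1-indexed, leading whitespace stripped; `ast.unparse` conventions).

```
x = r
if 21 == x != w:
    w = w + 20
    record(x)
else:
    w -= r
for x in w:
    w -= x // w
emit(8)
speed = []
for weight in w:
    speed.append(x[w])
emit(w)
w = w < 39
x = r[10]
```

speed = [x[w] for weight in w]

Transformed code:
x = r
if 21 == x != w:
    w = w + 20
    record(x)
else:
    w = w - r
for x in w:
    w = w - x // w
emit(8)
speed = [x[w] for weight in w]
emit(w)
w = w < 39
x = r[10]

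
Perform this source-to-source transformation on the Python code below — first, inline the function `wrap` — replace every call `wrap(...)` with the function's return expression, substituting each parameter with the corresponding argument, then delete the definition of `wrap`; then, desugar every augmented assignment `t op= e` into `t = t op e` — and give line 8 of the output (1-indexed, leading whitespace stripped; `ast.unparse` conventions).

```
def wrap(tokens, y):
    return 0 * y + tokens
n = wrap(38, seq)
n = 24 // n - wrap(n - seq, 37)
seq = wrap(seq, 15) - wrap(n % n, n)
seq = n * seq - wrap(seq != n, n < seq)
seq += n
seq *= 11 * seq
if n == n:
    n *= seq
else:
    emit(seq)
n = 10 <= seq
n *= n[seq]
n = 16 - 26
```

Transformed code:
n = 0 * seq + 38
n = 24 // n - (0 * 37 + (n - seq))
seq = 0 * 15 + seq - (0 * n + n % n)
seq = n * seq - (0 * (n < seq) + (seq != n))
seq = seq + n
seq = seq * (11 * seq)
if n == n:
    n = n * seq
else:
    emit(seq)
n = 10 <= seq
n = n * n[seq]
n = 16 - 26

n = n * seq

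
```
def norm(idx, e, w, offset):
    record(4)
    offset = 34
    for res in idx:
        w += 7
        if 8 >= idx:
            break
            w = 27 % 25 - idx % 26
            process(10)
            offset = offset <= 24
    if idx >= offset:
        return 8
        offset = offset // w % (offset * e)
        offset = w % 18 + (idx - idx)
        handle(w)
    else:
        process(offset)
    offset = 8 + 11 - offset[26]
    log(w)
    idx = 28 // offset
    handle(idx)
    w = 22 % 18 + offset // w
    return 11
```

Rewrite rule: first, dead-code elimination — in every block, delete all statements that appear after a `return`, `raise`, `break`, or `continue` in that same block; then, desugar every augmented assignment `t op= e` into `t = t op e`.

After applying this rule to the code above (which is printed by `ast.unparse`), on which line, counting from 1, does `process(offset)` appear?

Transformed code:
def norm(idx, e, w, offset):
    record(4)
    offset = 34
    for res in idx:
        w = w + 7
        if 8 >= idx:
            break
    if idx >= offset:
        return 8
    else:
        process(offset)
    offset = 8 + 11 - offset[26]
    log(w)
    idx = 28 // offset
    handle(idx)
    w = 22 % 18 + offset // w
    return 11

11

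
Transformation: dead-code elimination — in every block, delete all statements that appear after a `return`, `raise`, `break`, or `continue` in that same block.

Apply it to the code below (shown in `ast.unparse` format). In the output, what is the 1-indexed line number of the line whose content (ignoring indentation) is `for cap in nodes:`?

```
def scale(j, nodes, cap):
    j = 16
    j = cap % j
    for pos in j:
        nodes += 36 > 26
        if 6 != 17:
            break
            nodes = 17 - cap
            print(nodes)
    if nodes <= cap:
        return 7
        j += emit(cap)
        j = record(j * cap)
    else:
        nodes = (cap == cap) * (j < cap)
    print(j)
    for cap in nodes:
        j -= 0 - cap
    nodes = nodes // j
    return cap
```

Transformed code:
def scale(j, nodes, cap):
    j = 16
    j = cap % j
    for pos in j:
        nodes += 36 > 26
        if 6 != 17:
            break
    if nodes <= cap:
        return 7
    else:
        nodes = (cap == cap) * (j < cap)
    print(j)
    for cap in nodes:
        j -= 0 - cap
    nodes = nodes // j
    return cap

13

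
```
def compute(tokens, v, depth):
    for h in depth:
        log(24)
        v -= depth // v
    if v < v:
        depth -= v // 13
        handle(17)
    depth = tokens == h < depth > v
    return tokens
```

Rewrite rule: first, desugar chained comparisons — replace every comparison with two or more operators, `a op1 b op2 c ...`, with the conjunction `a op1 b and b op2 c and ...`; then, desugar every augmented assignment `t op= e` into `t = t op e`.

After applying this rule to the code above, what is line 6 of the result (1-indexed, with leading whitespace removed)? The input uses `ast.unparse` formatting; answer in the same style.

Transformed code:
def compute(tokens, v, depth):
    for h in depth:
        log(24)
        v = v - depth // v
    if v < v:
        depth = depth - v // 13
        handle(17)
    depth = tokens == h and h < depth and (depth > v)
    return tokens

depth = depth - v // 13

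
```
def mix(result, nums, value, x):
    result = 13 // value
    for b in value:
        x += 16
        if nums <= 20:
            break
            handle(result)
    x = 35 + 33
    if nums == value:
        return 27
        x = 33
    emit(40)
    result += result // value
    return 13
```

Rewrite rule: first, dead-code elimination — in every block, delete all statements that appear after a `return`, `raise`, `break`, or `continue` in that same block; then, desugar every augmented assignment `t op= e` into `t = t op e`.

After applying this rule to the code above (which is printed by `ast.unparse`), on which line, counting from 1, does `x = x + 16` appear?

4

Transformed code:
def mix(result, nums, value, x):
    result = 13 // value
    for b in value:
        x = x + 16
        if nums <= 20:
            break
    x = 35 + 33
    if nums == value:
        return 27
    emit(40)
    result = result + result // value
    return 13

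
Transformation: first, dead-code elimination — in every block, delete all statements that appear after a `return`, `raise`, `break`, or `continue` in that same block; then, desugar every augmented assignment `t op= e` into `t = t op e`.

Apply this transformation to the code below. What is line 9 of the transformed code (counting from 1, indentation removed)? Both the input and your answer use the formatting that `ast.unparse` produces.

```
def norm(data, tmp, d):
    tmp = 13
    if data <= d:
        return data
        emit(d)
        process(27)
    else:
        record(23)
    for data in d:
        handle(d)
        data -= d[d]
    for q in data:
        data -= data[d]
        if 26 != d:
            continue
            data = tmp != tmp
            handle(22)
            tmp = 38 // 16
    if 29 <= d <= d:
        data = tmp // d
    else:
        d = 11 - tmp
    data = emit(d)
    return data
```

data = data - d[d]

Transformed code:
def norm(data, tmp, d):
    tmp = 13
    if data <= d:
        return data
    else:
        record(23)
    for data in d:
        handle(d)
        data = data - d[d]
    for q in data:
        data = data - data[d]
        if 26 != d:
            continue
    if 29 <= d <= d:
        data = tmp // d
    else:
        d = 11 - tmp
    data = emit(d)
    return data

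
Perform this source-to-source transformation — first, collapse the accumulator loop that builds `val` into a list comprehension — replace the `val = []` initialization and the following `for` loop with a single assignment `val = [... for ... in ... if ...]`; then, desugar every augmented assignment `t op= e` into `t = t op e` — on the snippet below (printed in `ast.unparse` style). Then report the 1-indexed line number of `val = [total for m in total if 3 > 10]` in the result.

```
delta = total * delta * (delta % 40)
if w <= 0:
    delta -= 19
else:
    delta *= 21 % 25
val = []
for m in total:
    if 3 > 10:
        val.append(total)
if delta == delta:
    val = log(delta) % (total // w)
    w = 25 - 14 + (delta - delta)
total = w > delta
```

6

Transformed code:
delta = total * delta * (delta % 40)
if w <= 0:
    delta = delta - 19
else:
    delta = delta * (21 % 25)
val = [total for m in total if 3 > 10]
if delta == delta:
    val = log(delta) % (total // w)
    w = 25 - 14 + (delta - delta)
total = w > delta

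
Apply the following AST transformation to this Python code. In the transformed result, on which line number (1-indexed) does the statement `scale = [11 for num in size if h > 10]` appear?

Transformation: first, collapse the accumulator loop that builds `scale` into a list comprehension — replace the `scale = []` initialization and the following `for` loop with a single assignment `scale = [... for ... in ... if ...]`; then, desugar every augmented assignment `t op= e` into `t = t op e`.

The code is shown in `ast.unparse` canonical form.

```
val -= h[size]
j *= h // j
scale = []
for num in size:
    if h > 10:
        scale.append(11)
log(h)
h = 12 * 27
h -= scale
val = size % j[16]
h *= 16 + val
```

Transformed code:
val = val - h[size]
j = j * (h // j)
scale = [11 for num in size if h > 10]
log(h)
h = 12 * 27
h = h - scale
val = size % j[16]
h = h * (16 + val)

3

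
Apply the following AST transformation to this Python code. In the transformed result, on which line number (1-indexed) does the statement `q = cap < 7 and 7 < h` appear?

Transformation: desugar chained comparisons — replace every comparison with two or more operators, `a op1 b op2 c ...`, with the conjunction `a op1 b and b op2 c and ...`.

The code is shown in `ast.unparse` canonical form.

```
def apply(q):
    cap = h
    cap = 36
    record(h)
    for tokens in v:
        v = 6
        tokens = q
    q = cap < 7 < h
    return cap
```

Transformed code:
def apply(q):
    cap = h
    cap = 36
    record(h)
    for tokens in v:
        v = 6
        tokens = q
    q = cap < 7 and 7 < h
    return cap

8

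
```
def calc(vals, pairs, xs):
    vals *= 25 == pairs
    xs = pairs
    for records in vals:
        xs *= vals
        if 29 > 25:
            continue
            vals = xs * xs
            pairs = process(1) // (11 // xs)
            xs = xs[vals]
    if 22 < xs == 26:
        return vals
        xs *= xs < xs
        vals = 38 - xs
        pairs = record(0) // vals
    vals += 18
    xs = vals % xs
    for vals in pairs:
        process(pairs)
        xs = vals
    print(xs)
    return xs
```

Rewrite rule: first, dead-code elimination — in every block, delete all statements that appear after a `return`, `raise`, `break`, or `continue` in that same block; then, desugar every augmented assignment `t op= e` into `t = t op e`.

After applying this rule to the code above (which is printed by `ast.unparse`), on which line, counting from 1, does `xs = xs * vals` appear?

5

Transformed code:
def calc(vals, pairs, xs):
    vals = vals * (25 == pairs)
    xs = pairs
    for records in vals:
        xs = xs * vals
        if 29 > 25:
            continue
    if 22 < xs == 26:
        return vals
    vals = vals + 18
    xs = vals % xs
    for vals in pairs:
        process(pairs)
        xs = vals
    print(xs)
    return xs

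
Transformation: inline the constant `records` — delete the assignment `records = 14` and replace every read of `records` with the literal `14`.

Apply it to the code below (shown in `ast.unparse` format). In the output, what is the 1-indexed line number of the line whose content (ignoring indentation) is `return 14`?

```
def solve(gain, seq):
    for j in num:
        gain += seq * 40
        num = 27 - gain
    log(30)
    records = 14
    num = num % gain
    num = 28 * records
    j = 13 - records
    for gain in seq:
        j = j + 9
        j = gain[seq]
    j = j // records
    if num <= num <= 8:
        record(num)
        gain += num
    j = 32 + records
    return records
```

Transformed code:
def solve(gain, seq):
    for j in num:
        gain += seq * 40
        num = 27 - gain
    log(30)
    num = num % gain
    num = 28 * 14
    j = 13 - 14
    for gain in seq:
        j = j + 9
        j = gain[seq]
    j = j // 14
    if num <= num <= 8:
        record(num)
        gain += num
    j = 32 + 14
    return 14

17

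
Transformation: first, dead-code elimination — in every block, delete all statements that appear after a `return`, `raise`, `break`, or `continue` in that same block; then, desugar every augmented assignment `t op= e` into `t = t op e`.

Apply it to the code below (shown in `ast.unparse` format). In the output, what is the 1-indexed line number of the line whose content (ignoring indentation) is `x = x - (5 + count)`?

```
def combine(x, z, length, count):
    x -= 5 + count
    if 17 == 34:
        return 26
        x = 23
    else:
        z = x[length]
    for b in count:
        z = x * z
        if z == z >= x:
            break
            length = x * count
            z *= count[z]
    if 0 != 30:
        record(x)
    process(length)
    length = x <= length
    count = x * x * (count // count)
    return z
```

Transformed code:
def combine(x, z, length, count):
    x = x - (5 + count)
    if 17 == 34:
        return 26
    else:
        z = x[length]
    for b in count:
        z = x * z
        if z == z >= x:
            break
    if 0 != 30:
        record(x)
    process(length)
    length = x <= length
    count = x * x * (count // count)
    return z

2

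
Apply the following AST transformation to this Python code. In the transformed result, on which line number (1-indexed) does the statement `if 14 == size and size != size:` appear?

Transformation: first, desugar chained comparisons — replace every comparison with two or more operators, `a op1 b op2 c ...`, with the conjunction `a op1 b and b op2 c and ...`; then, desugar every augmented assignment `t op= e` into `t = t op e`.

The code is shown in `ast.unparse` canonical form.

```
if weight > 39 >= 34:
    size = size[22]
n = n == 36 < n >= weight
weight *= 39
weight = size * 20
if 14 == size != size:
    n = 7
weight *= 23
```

6

Transformed code:
if weight > 39 and 39 >= 34:
    size = size[22]
n = n == 36 and 36 < n and (n >= weight)
weight = weight * 39
weight = size * 20
if 14 == size and size != size:
    n = 7
weight = weight * 23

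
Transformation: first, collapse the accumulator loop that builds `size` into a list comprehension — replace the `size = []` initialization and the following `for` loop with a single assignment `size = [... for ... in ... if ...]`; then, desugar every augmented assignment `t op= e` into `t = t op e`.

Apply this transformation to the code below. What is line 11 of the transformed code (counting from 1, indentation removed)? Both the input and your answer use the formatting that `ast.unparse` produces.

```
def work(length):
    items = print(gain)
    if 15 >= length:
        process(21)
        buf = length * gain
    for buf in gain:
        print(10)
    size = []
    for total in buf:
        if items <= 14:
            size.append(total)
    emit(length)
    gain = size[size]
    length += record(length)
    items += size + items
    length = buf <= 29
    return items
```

Transformed code:
def work(length):
    items = print(gain)
    if 15 >= length:
        process(21)
        buf = length * gain
    for buf in gain:
        print(10)
    size = [total for total in buf if items <= 14]
    emit(length)
    gain = size[size]
    length = length + record(length)
    items = items + (size + items)
    length = buf <= 29
    return items

length = length + record(length)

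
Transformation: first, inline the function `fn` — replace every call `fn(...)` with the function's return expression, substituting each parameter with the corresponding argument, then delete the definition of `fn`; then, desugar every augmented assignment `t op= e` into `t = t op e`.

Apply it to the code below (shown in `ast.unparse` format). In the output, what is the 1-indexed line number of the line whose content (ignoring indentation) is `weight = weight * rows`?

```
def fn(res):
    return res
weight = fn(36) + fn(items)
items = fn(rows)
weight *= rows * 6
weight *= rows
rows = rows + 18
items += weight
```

4

Transformed code:
weight = 36 + items
items = rows
weight = weight * (rows * 6)
weight = weight * rows
rows = rows + 18
items = items + weight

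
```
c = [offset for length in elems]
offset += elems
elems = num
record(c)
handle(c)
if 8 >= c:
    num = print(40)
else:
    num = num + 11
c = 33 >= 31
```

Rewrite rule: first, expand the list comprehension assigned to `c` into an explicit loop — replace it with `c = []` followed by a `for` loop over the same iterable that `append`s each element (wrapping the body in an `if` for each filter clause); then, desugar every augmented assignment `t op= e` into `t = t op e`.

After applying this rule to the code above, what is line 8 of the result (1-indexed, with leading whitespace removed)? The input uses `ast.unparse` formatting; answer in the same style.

if 8 >= c:

Transformed code:
c = []
for length in elems:
    c.append(offset)
offset = offset + elems
elems = num
record(c)
handle(c)
if 8 >= c:
    num = print(40)
else:
    num = num + 11
c = 33 >= 31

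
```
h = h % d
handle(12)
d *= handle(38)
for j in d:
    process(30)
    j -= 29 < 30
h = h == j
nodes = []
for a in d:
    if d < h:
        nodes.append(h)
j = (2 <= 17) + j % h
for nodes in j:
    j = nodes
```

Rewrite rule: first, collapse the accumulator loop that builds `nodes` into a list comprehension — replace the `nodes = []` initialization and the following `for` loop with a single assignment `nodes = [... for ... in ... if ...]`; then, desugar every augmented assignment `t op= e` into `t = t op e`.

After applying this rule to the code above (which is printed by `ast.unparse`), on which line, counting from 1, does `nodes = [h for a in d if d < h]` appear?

8

Transformed code:
h = h % d
handle(12)
d = d * handle(38)
for j in d:
    process(30)
    j = j - (29 < 30)
h = h == j
nodes = [h for a in d if d < h]
j = (2 <= 17) + j % h
for nodes in j:
    j = nodes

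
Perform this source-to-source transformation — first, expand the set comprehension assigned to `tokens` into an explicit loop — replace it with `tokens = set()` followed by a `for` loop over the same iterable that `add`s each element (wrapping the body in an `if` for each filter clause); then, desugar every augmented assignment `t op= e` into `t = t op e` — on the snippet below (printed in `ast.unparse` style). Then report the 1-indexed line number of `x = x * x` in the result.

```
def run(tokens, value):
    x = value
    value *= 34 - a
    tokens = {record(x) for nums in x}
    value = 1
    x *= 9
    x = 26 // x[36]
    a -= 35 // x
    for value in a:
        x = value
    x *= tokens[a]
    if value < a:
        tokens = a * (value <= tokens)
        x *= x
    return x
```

16

Transformed code:
def run(tokens, value):
    x = value
    value = value * (34 - a)
    tokens = set()
    for nums in x:
        tokens.add(record(x))
    value = 1
    x = x * 9
    x = 26 // x[36]
    a = a - 35 // x
    for value in a:
        x = value
    x = x * tokens[a]
    if value < a:
        tokens = a * (value <= tokens)
        x = x * x
    return x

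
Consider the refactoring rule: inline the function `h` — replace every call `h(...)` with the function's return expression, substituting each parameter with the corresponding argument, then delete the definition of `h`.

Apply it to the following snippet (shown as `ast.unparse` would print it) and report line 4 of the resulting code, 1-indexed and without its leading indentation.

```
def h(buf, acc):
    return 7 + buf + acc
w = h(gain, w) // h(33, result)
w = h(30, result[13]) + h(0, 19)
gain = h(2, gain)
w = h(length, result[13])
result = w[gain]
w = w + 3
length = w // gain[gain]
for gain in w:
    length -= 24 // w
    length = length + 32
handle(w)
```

w = 7 + length + result[13]

Transformed code:
w = (7 + gain + w) // (7 + 33 + result)
w = 7 + 30 + result[13] + (7 + 0 + 19)
gain = 7 + 2 + gain
w = 7 + length + result[13]
result = w[gain]
w = w + 3
length = w // gain[gain]
for gain in w:
    length -= 24 // w
    length = length + 32
handle(w)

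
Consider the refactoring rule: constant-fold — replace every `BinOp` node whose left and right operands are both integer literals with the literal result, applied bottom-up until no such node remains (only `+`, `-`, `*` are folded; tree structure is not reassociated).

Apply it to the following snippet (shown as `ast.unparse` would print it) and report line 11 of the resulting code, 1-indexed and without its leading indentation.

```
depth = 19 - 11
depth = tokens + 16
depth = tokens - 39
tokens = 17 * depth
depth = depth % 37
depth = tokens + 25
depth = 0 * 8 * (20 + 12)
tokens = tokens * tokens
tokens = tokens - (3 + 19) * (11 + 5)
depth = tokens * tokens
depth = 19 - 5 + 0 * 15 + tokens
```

Transformed code:
depth = 8
depth = tokens + 16
depth = tokens - 39
tokens = 17 * depth
depth = depth % 37
depth = tokens + 25
depth = 0
tokens = tokens * tokens
tokens = tokens - 352
depth = tokens * tokens
depth = 14 + tokens

depth = 14 + tokens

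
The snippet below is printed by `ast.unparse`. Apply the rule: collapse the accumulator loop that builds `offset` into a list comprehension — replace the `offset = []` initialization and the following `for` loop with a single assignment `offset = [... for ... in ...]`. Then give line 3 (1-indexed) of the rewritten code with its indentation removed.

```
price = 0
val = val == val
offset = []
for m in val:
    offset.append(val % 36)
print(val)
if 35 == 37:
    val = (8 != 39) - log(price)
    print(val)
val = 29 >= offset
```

offset = [val % 36 for m in val]

Transformed code:
price = 0
val = val == val
offset = [val % 36 for m in val]
print(val)
if 35 == 37:
    val = (8 != 39) - log(price)
    print(val)
val = 29 >= offset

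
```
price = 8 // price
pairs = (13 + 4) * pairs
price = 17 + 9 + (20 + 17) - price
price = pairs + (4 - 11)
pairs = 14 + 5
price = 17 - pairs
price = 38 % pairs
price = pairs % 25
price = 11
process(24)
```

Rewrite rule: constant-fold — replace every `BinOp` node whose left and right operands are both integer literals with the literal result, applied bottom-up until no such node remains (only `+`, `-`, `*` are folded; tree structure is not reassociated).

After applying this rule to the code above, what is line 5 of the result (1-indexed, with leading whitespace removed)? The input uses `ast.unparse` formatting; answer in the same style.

pairs = 19

Transformed code:
price = 8 // price
pairs = 17 * pairs
price = 63 - price
price = pairs + -7
pairs = 19
price = 17 - pairs
price = 38 % pairs
price = pairs % 25
price = 11
process(24)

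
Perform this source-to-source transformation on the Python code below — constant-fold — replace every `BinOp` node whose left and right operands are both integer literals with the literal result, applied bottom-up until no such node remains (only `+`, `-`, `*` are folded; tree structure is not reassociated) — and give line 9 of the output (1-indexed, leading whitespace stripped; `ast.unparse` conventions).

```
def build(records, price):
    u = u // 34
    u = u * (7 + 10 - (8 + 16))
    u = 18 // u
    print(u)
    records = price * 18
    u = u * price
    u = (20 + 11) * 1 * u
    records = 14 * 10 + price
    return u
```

Transformed code:
def build(records, price):
    u = u // 34
    u = u * -7
    u = 18 // u
    print(u)
    records = price * 18
    u = u * price
    u = 31 * u
    records = 140 + price
    return u

records = 140 + price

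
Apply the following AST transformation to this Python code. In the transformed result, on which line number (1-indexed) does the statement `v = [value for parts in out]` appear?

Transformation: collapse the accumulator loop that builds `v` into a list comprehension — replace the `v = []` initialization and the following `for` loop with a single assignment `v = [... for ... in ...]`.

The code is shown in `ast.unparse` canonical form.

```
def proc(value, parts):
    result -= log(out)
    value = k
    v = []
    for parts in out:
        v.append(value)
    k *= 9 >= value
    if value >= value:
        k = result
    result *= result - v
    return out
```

4

Transformed code:
def proc(value, parts):
    result -= log(out)
    value = k
    v = [value for parts in out]
    k *= 9 >= value
    if value >= value:
        k = result
    result *= result - v
    return out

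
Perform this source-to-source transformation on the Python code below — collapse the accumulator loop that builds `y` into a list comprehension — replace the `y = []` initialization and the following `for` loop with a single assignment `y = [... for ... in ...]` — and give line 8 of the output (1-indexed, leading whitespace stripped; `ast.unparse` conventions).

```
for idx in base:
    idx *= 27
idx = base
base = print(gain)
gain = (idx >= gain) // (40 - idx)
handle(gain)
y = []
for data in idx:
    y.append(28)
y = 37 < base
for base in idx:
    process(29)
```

Transformed code:
for idx in base:
    idx *= 27
idx = base
base = print(gain)
gain = (idx >= gain) // (40 - idx)
handle(gain)
y = [28 for data in idx]
y = 37 < base
for base in idx:
    process(29)

y = 37 < base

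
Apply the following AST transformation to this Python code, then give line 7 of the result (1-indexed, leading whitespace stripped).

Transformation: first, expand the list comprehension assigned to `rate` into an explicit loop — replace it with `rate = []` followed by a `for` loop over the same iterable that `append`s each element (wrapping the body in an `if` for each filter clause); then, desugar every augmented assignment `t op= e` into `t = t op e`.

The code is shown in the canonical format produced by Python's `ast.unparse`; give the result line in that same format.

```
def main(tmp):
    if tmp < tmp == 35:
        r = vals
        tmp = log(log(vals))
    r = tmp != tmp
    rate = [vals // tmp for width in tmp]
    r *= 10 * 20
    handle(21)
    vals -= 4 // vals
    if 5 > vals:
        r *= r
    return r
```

for width in tmp:

Transformed code:
def main(tmp):
    if tmp < tmp == 35:
        r = vals
        tmp = log(log(vals))
    r = tmp != tmp
    rate = []
    for width in tmp:
        rate.append(vals // tmp)
    r = r * (10 * 20)
    handle(21)
    vals = vals - 4 // vals
    if 5 > vals:
        r = r * r
    return r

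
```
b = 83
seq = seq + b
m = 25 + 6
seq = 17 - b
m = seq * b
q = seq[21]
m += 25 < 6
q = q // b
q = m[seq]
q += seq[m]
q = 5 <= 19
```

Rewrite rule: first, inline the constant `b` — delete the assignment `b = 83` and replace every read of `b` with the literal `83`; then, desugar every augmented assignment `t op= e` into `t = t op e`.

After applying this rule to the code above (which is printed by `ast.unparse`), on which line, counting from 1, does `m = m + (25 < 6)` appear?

Transformed code:
seq = seq + 83
m = 25 + 6
seq = 17 - 83
m = seq * 83
q = seq[21]
m = m + (25 < 6)
q = q // 83
q = m[seq]
q = q + seq[m]
q = 5 <= 19

6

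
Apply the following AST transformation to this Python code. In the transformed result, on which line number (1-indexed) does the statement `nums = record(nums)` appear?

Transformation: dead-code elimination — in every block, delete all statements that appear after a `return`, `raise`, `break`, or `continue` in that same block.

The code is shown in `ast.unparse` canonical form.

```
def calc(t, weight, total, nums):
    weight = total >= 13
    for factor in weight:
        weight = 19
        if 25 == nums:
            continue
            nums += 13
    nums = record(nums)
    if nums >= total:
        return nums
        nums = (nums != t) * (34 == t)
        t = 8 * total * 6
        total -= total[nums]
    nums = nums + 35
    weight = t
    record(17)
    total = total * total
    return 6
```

7

Transformed code:
def calc(t, weight, total, nums):
    weight = total >= 13
    for factor in weight:
        weight = 19
        if 25 == nums:
            continue
    nums = record(nums)
    if nums >= total:
        return nums
    nums = nums + 35
    weight = t
    record(17)
    total = total * total
    return 6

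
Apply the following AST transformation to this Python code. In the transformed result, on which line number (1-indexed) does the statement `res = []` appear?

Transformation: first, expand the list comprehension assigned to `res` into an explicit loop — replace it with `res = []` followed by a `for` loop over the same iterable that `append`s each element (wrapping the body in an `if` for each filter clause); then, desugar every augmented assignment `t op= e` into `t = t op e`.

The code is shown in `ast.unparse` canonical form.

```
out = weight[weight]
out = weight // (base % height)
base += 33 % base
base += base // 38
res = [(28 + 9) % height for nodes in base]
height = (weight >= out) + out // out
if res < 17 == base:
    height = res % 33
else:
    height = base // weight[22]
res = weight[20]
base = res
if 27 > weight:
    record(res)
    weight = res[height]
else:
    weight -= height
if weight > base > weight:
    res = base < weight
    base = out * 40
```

Transformed code:
out = weight[weight]
out = weight // (base % height)
base = base + 33 % base
base = base + base // 38
res = []
for nodes in base:
    res.append((28 + 9) % height)
height = (weight >= out) + out // out
if res < 17 == base:
    height = res % 33
else:
    height = base // weight[22]
res = weight[20]
base = res
if 27 > weight:
    record(res)
    weight = res[height]
else:
    weight = weight - height
if weight > base > weight:
    res = base < weight
    base = out * 40

5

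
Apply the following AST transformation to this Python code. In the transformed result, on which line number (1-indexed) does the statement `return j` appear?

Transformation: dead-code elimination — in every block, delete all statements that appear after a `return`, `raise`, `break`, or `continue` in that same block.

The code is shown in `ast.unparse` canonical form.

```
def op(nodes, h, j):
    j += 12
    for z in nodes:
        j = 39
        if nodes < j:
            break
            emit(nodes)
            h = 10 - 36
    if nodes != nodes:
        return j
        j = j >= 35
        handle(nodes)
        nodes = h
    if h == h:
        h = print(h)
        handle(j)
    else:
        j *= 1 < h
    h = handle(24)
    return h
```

8

Transformed code:
def op(nodes, h, j):
    j += 12
    for z in nodes:
        j = 39
        if nodes < j:
            break
    if nodes != nodes:
        return j
    if h == h:
        h = print(h)
        handle(j)
    else:
        j *= 1 < h
    h = handle(24)
    return h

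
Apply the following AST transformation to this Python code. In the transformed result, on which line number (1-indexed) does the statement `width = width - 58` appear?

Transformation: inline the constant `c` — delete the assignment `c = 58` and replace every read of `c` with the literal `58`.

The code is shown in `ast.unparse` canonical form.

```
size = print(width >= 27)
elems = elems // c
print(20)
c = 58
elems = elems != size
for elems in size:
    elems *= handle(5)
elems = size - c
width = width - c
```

8

Transformed code:
size = print(width >= 27)
elems = elems // 58
print(20)
elems = elems != size
for elems in size:
    elems *= handle(5)
elems = size - 58
width = width - 58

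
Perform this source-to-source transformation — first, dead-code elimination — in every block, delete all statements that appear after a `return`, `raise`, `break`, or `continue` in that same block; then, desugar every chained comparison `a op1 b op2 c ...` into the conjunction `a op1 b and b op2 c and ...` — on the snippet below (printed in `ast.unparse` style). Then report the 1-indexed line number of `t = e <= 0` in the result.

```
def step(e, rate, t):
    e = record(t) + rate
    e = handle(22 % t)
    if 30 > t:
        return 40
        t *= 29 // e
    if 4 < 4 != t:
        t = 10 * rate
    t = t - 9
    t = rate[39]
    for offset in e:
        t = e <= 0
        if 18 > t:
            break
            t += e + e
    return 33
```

Transformed code:
def step(e, rate, t):
    e = record(t) + rate
    e = handle(22 % t)
    if 30 > t:
        return 40
    if 4 < 4 and 4 != t:
        t = 10 * rate
    t = t - 9
    t = rate[39]
    for offset in e:
        t = e <= 0
        if 18 > t:
            break
    return 33

11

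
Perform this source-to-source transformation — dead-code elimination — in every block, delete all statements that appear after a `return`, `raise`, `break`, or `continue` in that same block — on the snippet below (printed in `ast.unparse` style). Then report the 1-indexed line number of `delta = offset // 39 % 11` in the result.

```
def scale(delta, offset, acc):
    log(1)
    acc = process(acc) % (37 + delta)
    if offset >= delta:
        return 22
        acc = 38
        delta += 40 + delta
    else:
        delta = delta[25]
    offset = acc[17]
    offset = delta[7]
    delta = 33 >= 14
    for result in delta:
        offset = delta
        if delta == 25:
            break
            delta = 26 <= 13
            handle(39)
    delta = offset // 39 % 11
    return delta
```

Transformed code:
def scale(delta, offset, acc):
    log(1)
    acc = process(acc) % (37 + delta)
    if offset >= delta:
        return 22
    else:
        delta = delta[25]
    offset = acc[17]
    offset = delta[7]
    delta = 33 >= 14
    for result in delta:
        offset = delta
        if delta == 25:
            break
    delta = offset // 39 % 11
    return delta

15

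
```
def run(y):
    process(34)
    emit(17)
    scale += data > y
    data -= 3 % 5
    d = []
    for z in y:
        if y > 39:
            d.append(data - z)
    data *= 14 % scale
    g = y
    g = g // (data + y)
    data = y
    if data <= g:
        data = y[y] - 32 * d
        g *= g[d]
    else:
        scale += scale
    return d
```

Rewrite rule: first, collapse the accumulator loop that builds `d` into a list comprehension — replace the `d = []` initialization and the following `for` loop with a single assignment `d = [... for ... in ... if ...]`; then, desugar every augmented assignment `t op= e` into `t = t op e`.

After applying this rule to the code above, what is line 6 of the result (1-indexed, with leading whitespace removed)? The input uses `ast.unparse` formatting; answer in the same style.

Transformed code:
def run(y):
    process(34)
    emit(17)
    scale = scale + (data > y)
    data = data - 3 % 5
    d = [data - z for z in y if y > 39]
    data = data * (14 % scale)
    g = y
    g = g // (data + y)
    data = y
    if data <= g:
        data = y[y] - 32 * d
        g = g * g[d]
    else:
        scale = scale + scale
    return d

d = [data - z for z in y if y > 39]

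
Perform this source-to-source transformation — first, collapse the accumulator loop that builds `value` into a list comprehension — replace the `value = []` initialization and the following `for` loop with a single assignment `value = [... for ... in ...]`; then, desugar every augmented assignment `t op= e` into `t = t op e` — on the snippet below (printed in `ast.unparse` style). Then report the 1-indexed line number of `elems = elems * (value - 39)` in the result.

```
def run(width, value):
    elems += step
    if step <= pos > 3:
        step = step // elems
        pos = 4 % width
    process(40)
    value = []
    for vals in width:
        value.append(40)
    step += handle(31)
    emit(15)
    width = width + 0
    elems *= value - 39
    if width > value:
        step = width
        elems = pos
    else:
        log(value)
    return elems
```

11

Transformed code:
def run(width, value):
    elems = elems + step
    if step <= pos > 3:
        step = step // elems
        pos = 4 % width
    process(40)
    value = [40 for vals in width]
    step = step + handle(31)
    emit(15)
    width = width + 0
    elems = elems * (value - 39)
    if width > value:
        step = width
        elems = pos
    else:
        log(value)
    return elems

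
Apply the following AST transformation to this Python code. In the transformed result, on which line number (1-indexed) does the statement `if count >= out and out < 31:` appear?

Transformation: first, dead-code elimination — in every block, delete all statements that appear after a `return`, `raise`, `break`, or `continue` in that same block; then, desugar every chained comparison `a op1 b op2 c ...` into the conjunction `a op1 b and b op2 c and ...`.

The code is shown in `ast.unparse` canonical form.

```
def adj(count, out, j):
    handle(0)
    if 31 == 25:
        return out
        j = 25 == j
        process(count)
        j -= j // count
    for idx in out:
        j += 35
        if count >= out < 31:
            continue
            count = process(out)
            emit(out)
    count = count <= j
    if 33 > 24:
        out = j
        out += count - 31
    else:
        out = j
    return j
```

Transformed code:
def adj(count, out, j):
    handle(0)
    if 31 == 25:
        return out
    for idx in out:
        j += 35
        if count >= out and out < 31:
            continue
    count = count <= j
    if 33 > 24:
        out = j
        out += count - 31
    else:
        out = j
    return j

7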